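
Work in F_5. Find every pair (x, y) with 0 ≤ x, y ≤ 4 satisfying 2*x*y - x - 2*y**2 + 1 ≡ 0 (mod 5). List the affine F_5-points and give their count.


Affine F_5-points: {(1, 0), (1, 1), (3, 4), (4, 2)}; count = 4.

For each of the 25 pairs (x, y) ∈ F_5², evaluate f(x, y) mod 5. Record the zeros.
  x = 0: [0↦1, 1↦4, 2↦3, 3↦3, 4↦4]  zeros at y ∈ ∅
  x = 1: [0↦0, 1↦0, 2↦1, 3↦3, 4↦1]  zeros at y ∈ {0, 1}
  x = 2: [0↦4, 1↦1, 2↦4, 3↦3, 4↦3]  zeros at y ∈ ∅
  x = 3: [0↦3, 1↦2, 2↦2, 3↦3, 4↦0]  zeros at y ∈ {4}
  x = 4: [0↦2, 1↦3, 2↦0, 3↦3, 4↦2]  zeros at y ∈ {2}
Collecting zeros: affine points = {(1, 0), (1, 1), (3, 4), (4, 2)}.
Total count |C(F_5)_aff| = 4.


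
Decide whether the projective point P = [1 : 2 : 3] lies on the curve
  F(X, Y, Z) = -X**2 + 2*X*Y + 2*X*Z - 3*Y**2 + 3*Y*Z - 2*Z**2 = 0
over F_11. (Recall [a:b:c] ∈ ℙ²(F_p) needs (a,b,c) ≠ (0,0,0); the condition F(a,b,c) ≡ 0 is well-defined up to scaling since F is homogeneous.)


F(1,2,3) ≡ 8 (mod 11); P is NOT on the curve.

Evaluate F(1, 2, 3) term-by-term (mod 11).
  -X**2 ↦ -1·1·1·1 = -1
  2*X*Y ↦ 2·1·2·1 = 4
  2*X*Z ↦ 2·1·1·3 = 6
  -3*Y**2 ↦ -3·1·4·1 = -12
  3*Y*Z ↦ 3·1·2·3 = 18
  -2*Z**2 ↦ -2·1·1·9 = -18
Sum: F(1, 2, 3) = (-1) + (4) + (6) + (-12) + (18) + (-18) = -3.
Reducing mod 11: -3 ≡ 8 (mod 11).
Since F(a, b, c) ≡ 8 ≠ 0 (mod 11), P does NOT lie on the curve.


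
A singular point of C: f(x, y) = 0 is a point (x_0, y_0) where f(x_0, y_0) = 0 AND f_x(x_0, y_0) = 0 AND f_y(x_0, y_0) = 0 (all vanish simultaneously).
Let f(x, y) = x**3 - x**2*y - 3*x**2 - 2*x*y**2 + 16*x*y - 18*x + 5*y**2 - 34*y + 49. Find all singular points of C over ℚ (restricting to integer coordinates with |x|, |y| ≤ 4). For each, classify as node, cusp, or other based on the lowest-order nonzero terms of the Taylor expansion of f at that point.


Singular points: {(2, 3)}; classification: cusp.

Compute partial derivatives:
  f_x = 3*x**2 - 2*x*y - 6*x - 2*y**2 + 16*y - 18.
  f_y = -x**2 - 4*x*y + 16*x + 10*y - 34.
Scan x_0 ∈ {−4, ..., 4}. For each x_0, f_y(x_0, y) is a polynomial in y; find its integer roots y ∈ {−4, ..., 4}, then test f_x and f at those candidates.
  x = -4: f_y(-4, y) = 26*y - 114; no integer root y with |y| ≤ 4.
  x = -3: f_y(-3, y) = 22*y - 91; no integer root y with |y| ≤ 4.
  x = -2: f_y(-2, y) = 18*y - 70; no integer root y with |y| ≤ 4.
  x = -1: f_y(-1, y) = 14*y - 51; no integer root y with |y| ≤ 4.
  x = 0: f_y(0, y) = 10*y - 34; no integer root y with |y| ≤ 4.
  x = 1: f_y(1, y) = 6*y - 19; no integer root y with |y| ≤ 4.
  x = 2: f_y(2, y) = 2*y - 6; vanishes at y ∈ {3}. (2, 3): f_x = 0, f = 0 — SINGULAR.
  x = 3: f_y(3, y) = 5 - 2*y; no integer root y with |y| ≤ 4.
  x = 4: f_y(4, y) = 14 - 6*y; no integer root y with |y| ≤ 4.
Only singular point on the grid: (2, 3).
Classify: substitute x = 2 + u, y = 3 + v and expand: f = u**3 - u**2*v - 2*u*v**2 + v**2.
No constant or linear terms (consistent with a singular point). Quadratic part: v**2. Cubic part: u**3 - u**2*v - 2*u*v**2.
The quadratic part v**2 is a perfect square, so there is a single (double) tangent line v = 0, i.e. y = 3. Restricting the cubic part to that line (v = 0) leaves u**3 ≠ 0, so f is not divisible by v and the branch is v² ≈ -u**3 to lowest order — this is a cusp.
Classification: cusp.


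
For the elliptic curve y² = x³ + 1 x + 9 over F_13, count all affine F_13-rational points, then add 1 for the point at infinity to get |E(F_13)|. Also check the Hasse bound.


Affine points = {(0, 3), (0, 10), (3, 0), (4, 5), (4, 8), (5, 3), (5, 10), (6, 6), (6, 7), (8, 3), (8, 10), (11, 5), (11, 8)}; affine count = 13; |E(F_13)| = 14.

Discriminant check: Δ ∝ 4a³ + 27b² = 4·1³ + 27·9² = 4·1 + 27·81 ≡ 7 (mod 13). Nonzero ⇒ E is nonsingular.
For each x ∈ F_13, compute rhs = x³ + 1·x + 9 mod 13, then count y ∈ F_13 with y² ≡ rhs.
  x = 0: rhs = 9, matching y values: 3, 10 (2 points).
  x = 1: rhs = 11, matching y values: none (0 points).
  x = 2: rhs = 6, matching y values: none (0 points).
  x = 3: rhs = 0, matching y values: 0 (1 points).
  x = 4: rhs = 12, matching y values: 5, 8 (2 points).
  x = 5: rhs = 9, matching y values: 3, 10 (2 points).
  x = 6: rhs = 10, matching y values: 6, 7 (2 points).
  x = 7: rhs = 8, matching y values: none (0 points).
  x = 8: rhs = 9, matching y values: 3, 10 (2 points).
  x = 9: rhs = 6, matching y values: none (0 points).
  x = 10: rhs = 5, matching y values: none (0 points).
  x = 11: rhs = 12, matching y values: 5, 8 (2 points).
  x = 12: rhs = 7, matching y values: none (0 points).
Total affine count: 13.
Full point count |E(F_13)| = 13 + 1 = 14.
Hasse bound: |14 − (13+1)| = |0| = 0 ≤ 2√13 ≈ 7.2111 ✓.


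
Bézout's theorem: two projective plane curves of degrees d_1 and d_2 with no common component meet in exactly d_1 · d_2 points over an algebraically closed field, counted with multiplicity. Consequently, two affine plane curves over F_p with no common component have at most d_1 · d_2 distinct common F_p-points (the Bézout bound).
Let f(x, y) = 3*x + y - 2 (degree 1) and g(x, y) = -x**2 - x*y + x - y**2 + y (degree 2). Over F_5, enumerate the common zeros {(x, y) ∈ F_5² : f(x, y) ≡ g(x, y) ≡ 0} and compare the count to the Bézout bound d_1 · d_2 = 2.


Common zeros: ∅; count = 0; Bézout bound = 2.

deg(f) = 1, deg(g) = 2, so Bézout bound = 2.
Scan x ∈ F_5. For each x, list the y ∈ F_5 with f(x, y) ≡ 0 and those with g(x, y) ≡ 0 (mod 5); the common zeros in that column are the intersection.
  x = 0: f ≡ 0 at y ∈ {2}; g ≡ 0 at y ∈ {0, 1}; common: ∅.
  x = 1: f ≡ 0 at y ∈ {4}; g ≡ 0 at y ∈ {0}; common: ∅.
  x = 2: f ≡ 0 at y ∈ {1}; g ≡ 0 at y ∈ ∅; common: ∅.
  x = 3: f ≡ 0 at y ∈ {3}; g ≡ 0 at y ∈ {4}; common: ∅.
  x = 4: f ≡ 0 at y ∈ {0}; g ≡ 0 at y ∈ {3, 4}; common: ∅.
Collecting: common zeros = ∅, so the count is 0.
Comparison with the Bézout bound: 0 ≤ 2 = deg(f)·deg(g), as expected for curves with no common component (the affine F_5-count falls short of the bound because intersections may lie at infinity, over extension fields, or carry multiplicity).


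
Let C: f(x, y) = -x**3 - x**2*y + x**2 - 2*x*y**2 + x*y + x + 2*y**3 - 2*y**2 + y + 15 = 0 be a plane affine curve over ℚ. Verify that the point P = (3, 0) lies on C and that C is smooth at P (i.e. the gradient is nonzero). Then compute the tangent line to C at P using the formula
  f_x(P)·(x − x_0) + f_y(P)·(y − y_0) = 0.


Tangent line at P: -20*x - 5*y + 60 = 0.

Step 1: f(3, 0) = 0, so P lies on C.
Step 2: partial derivatives
  f_x(x, y) = -3*x**2 - 2*x*y + 2*x - 2*y**2 + y + 1, f_y(x, y) = -x**2 - 4*x*y + x + 6*y**2 - 4*y + 1.
  f_x(P) = -20, f_y(P) = -5 (gradient nonzero, so P is smooth).
Step 3: tangent line at P: -20·(x − 3) + -5·(y − 0) = 0.
Expanding: -20*x - 5*y + 60 = 0.


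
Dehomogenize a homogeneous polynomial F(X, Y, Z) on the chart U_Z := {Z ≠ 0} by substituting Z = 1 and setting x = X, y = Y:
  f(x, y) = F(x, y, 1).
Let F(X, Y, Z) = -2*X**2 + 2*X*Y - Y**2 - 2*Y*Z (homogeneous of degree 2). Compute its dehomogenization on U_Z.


f(x, y) = -2*x**2 + 2*x*y - y**2 - 2*y

On U_Z we set Z = 1. Each monomial c·X^i·Y^j·Z^k in F becomes c·x^i·y^j·1^k = c·x^i·y^j.
Substituting Z = 1: F(X, Y, 1) = -2*x**2 + 2*x*y - y**2 - 2*y.
Note: deg(f) ≤ deg(F) = 2; strict inequality happens when F is divisible by Z (lost terms).


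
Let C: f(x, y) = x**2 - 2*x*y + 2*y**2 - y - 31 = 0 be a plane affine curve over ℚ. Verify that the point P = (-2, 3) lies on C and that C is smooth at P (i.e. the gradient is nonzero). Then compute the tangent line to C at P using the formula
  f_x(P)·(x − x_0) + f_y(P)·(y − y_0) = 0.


Tangent line at P: -10*x + 15*y - 65 = 0.

Step 1: f(-2, 3) = 0, so P lies on C.
Step 2: partial derivatives
  f_x(x, y) = 2*x - 2*y, f_y(x, y) = -2*x + 4*y - 1.
  f_x(P) = -10, f_y(P) = 15 (gradient nonzero, so P is smooth).
Step 3: tangent line at P: -10·(x − -2) + 15·(y − 3) = 0.
Expanding: -10*x + 15*y - 65 = 0.


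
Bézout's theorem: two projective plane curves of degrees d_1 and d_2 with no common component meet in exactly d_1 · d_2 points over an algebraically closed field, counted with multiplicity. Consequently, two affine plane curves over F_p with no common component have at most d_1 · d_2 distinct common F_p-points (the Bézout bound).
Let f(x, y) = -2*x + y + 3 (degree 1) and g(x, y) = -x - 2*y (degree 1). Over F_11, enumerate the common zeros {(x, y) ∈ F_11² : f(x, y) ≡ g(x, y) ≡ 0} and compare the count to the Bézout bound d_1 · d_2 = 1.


Common zeros: {(10, 6)}; count = 1; Bézout bound = 1.

deg(f) = 1, deg(g) = 1, so Bézout bound = 1.
Scan x ∈ F_11. For each x, list the y ∈ F_11 with f(x, y) ≡ 0 and those with g(x, y) ≡ 0 (mod 11); the common zeros in that column are the intersection.
  x = 0: f ≡ 0 at y ∈ {8}; g ≡ 0 at y ∈ {0}; common: ∅.
  x = 1: f ≡ 0 at y ∈ {10}; g ≡ 0 at y ∈ {5}; common: ∅.
  x = 2: f ≡ 0 at y ∈ {1}; g ≡ 0 at y ∈ {10}; common: ∅.
  x = 3: f ≡ 0 at y ∈ {3}; g ≡ 0 at y ∈ {4}; common: ∅.
  x = 4: f ≡ 0 at y ∈ {5}; g ≡ 0 at y ∈ {9}; common: ∅.
  x = 5: f ≡ 0 at y ∈ {7}; g ≡ 0 at y ∈ {3}; common: ∅.
  x = 6: f ≡ 0 at y ∈ {9}; g ≡ 0 at y ∈ {8}; common: ∅.
  x = 7: f ≡ 0 at y ∈ {0}; g ≡ 0 at y ∈ {2}; common: ∅.
  x = 8: f ≡ 0 at y ∈ {2}; g ≡ 0 at y ∈ {7}; common: ∅.
  x = 9: f ≡ 0 at y ∈ {4}; g ≡ 0 at y ∈ {1}; common: ∅.
  x = 10: f ≡ 0 at y ∈ {6}; g ≡ 0 at y ∈ {6}; common: {6}.
Collecting: common zeros = {(10, 6)}, so the count is 1.
Comparison with the Bézout bound: 1 ≤ 1 = deg(f)·deg(g), as expected for curves with no common component (the bound is attained).


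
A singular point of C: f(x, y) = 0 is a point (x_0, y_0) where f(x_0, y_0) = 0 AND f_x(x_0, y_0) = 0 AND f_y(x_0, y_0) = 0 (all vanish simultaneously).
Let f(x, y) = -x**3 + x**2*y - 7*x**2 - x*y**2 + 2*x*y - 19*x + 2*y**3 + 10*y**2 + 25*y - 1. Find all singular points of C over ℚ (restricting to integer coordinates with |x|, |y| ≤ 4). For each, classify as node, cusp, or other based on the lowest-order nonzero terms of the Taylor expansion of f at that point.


Singular points: {(-3, -2)}; classification: cusp.

Compute partial derivatives:
  f_x = -3*x**2 + 2*x*y - 14*x - y**2 + 2*y - 19.
  f_y = x**2 - 2*x*y + 2*x + 6*y**2 + 20*y + 25.
Scan x_0 ∈ {−4, ..., 4}. For each x_0, f_y(x_0, y) is a polynomial in y; find its integer roots y ∈ {−4, ..., 4}, then test f_x and f at those candidates.
  x = -4: f_y(-4, y) = 6*y**2 + 28*y + 33; no integer root y with |y| ≤ 4.
  x = -3: f_y(-3, y) = 6*y**2 + 26*y + 28; vanishes at y ∈ {-2}. (-3, -2): f_x = 0, f = 0 — SINGULAR.
  x = -2: f_y(-2, y) = 6*y**2 + 24*y + 25; no integer root y with |y| ≤ 4.
  x = -1: f_y(-1, y) = 6*y**2 + 22*y + 24; no integer root y with |y| ≤ 4.
  x = 0: f_y(0, y) = 6*y**2 + 20*y + 25; no integer root y with |y| ≤ 4.
  x = 1: f_y(1, y) = 6*y**2 + 18*y + 28; no integer root y with |y| ≤ 4.
  x = 2: f_y(2, y) = 6*y**2 + 16*y + 33; no integer root y with |y| ≤ 4.
  x = 3: f_y(3, y) = 6*y**2 + 14*y + 40; no integer root y with |y| ≤ 4.
  x = 4: f_y(4, y) = 6*y**2 + 12*y + 49; no integer root y with |y| ≤ 4.
Only singular point on the grid: (-3, -2).
Classify: substitute x = -3 + u, y = -2 + v and expand: f = -u**3 + u**2*v - u*v**2 + 2*v**3 + v**2.
No constant or linear terms (consistent with a singular point). Quadratic part: v**2. Cubic part: -u**3 + u**2*v - u*v**2 + 2*v**3.
The quadratic part v**2 is a perfect square, so there is a single (double) tangent line v = 0, i.e. y = -2. Restricting the cubic part to that line (v = 0) leaves -u**3 ≠ 0, so f is not divisible by v and the branch is v² ≈ u**3 to lowest order — this is a cusp.
Classification: cusp.


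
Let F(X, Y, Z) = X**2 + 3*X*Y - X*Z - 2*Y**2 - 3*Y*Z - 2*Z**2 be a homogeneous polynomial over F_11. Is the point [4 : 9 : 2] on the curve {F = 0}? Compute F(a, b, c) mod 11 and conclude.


F(4,9,2) ≡ 2 (mod 11); P is NOT on the curve.

Evaluate F(4, 9, 2) term-by-term (mod 11).
  X**2 ↦ 1·16·1·1 = 16
  3*X*Y ↦ 3·4·9·1 = 108
  -X*Z ↦ -1·4·1·2 = -8
  -2*Y**2 ↦ -2·1·81·1 = -162
  -3*Y*Z ↦ -3·1·9·2 = -54
  -2*Z**2 ↦ -2·1·1·4 = -8
Sum: F(4, 9, 2) = (16) + (108) + (-8) + (-162) + (-54) + (-8) = -108.
Reducing mod 11: -108 ≡ 2 (mod 11).
Since F(a, b, c) ≡ 2 ≠ 0 (mod 11), P does NOT lie on the curve.


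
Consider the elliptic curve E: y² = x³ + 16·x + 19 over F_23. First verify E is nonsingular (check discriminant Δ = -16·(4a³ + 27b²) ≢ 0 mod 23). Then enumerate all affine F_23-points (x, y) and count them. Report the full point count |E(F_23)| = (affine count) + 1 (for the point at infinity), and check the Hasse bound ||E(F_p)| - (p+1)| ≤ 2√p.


Affine points = {(1, 6), (1, 17), (2, 6), (2, 17), (3, 5), (3, 18), (4, 3), (4, 20), (6, 3), (6, 20), (9, 8), (9, 15), (10, 11), (10, 12), (11, 10), (11, 13), (13, 3), (13, 20), (15, 0), (16, 1), (16, 22), (17, 11), (17, 12), (19, 11), (19, 12), (20, 6), (20, 17), (21, 5), (21, 18), (22, 5), (22, 18)}; affine count = 31; |E(F_23)| = 32.

Discriminant check: Δ ∝ 4a³ + 27b² = 4·16³ + 27·19² = 4·4096 + 27·361 ≡ 3 (mod 23). Nonzero ⇒ E is nonsingular.
For each x ∈ F_23, compute rhs = x³ + 16·x + 19 mod 23, then count y ∈ F_23 with y² ≡ rhs.
  x = 0: rhs = 19, matching y values: none (0 points).
  x = 1: rhs = 13, matching y values: 6, 17 (2 points).
  x = 2: rhs = 13, matching y values: 6, 17 (2 points).
  x = 3: rhs = 2, matching y values: 5, 18 (2 points).
  x = 4: rhs = 9, matching y values: 3, 20 (2 points).
  x = 5: rhs = 17, matching y values: none (0 points).
  x = 6: rhs = 9, matching y values: 3, 20 (2 points).
  x = 7: rhs = 14, matching y values: none (0 points).
  x = 8: rhs = 15, matching y values: none (0 points).
  x = 9: rhs = 18, matching y values: 8, 15 (2 points).
  x = 10: rhs = 6, matching y values: 11, 12 (2 points).
  x = 11: rhs = 8, matching y values: 10, 13 (2 points).
  x = 12: rhs = 7, matching y values: none (0 points).
  x = 13: rhs = 9, matching y values: 3, 20 (2 points).
  x = 14: rhs = 20, matching y values: none (0 points).
  x = 15: rhs = 0, matching y values: 0 (1 points).
  x = 16: rhs = 1, matching y values: 1, 22 (2 points).
  x = 17: rhs = 6, matching y values: 11, 12 (2 points).
  x = 18: rhs = 21, matching y values: none (0 points).
  x = 19: rhs = 6, matching y values: 11, 12 (2 points).
  x = 20: rhs = 13, matching y values: 6, 17 (2 points).
  x = 21: rhs = 2, matching y values: 5, 18 (2 points).
  x = 22: rhs = 2, matching y values: 5, 18 (2 points).
Total affine count: 31.
Full point count |E(F_23)| = 31 + 1 = 32.
Hasse bound: |32 − (23+1)| = |8| = 8 ≤ 2√23 ≈ 9.5917 ✓.


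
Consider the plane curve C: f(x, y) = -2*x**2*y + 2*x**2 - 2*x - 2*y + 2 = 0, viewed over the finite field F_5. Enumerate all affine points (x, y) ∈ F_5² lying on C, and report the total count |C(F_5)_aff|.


Affine F_5-points: {(0, 1), (1, 3), (4, 4)}; count = 3.

For each of the 25 pairs (x, y) ∈ F_5², evaluate f(x, y) mod 5. Record the zeros.
  x = 0: [0↦2, 1↦0, 2↦3, 3↦1, 4↦4]  zeros at y ∈ {1}
  x = 1: [0↦2, 1↦3, 2↦4, 3↦0, 4↦1]  zeros at y ∈ {3}
  x = 2: [0↦1, 1↦1, 2↦1, 3↦1, 4↦1]  zeros at y ∈ ∅
  x = 3: [0↦4, 1↦4, 2↦4, 3↦4, 4↦4]  zeros at y ∈ ∅
  x = 4: [0↦1, 1↦2, 2↦3, 3↦4, 4↦0]  zeros at y ∈ {4}
Collecting zeros: affine points = {(0, 1), (1, 3), (4, 4)}.
Total count |C(F_5)_aff| = 3.


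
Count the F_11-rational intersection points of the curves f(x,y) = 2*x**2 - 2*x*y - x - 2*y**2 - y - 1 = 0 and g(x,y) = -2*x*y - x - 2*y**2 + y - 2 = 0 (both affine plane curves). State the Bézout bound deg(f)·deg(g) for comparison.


Common zeros: ∅; count = 0; Bézout bound = 4.

deg(f) = 2, deg(g) = 2, so Bézout bound = 4.
Scan x ∈ F_11. For each x, list the y ∈ F_11 with f(x, y) ≡ 0 and those with g(x, y) ≡ 0 (mod 11); the common zeros in that column are the intersection.
  x = 0: f ≡ 0 at y ∈ {2, 3}; g ≡ 0 at y ∈ ∅; common: ∅.
  x = 1: f ≡ 0 at y ∈ {0, 4}; g ≡ 0 at y ∈ ∅; common: ∅.
  x = 2: f ≡ 0 at y ∈ ∅; g ≡ 0 at y ∈ ∅; common: ∅.
  x = 3: f ≡ 0 at y ∈ ∅; g ≡ 0 at y ∈ ∅; common: ∅.
  x = 4: f ≡ 0 at y ∈ {6}; g ≡ 0 at y ∈ {4, 9}; common: ∅.
  x = 5: f ≡ 0 at y ∈ {0}; g ≡ 0 at y ∈ {2, 10}; common: ∅.
  x = 6: f ≡ 0 at y ∈ ∅; g ≡ 0 at y ∈ ∅; common: ∅.
  x = 7: f ≡ 0 at y ∈ ∅; g ≡ 0 at y ∈ {3, 7}; common: ∅.
  x = 8: f ≡ 0 at y ∈ {2, 6}; g ≡ 0 at y ∈ ∅; common: ∅.
  x = 9: f ≡ 0 at y ∈ {3, 4}; g ≡ 0 at y ∈ {0, 8}; common: ∅.
  x = 10: f ≡ 0 at y ∈ ∅; g ≡ 0 at y ∈ {1, 6}; common: ∅.
Collecting: common zeros = ∅, so the count is 0.
Comparison with the Bézout bound: 0 ≤ 4 = deg(f)·deg(g), as expected for curves with no common component (the affine F_11-count falls short of the bound because intersections may lie at infinity, over extension fields, or carry multiplicity).


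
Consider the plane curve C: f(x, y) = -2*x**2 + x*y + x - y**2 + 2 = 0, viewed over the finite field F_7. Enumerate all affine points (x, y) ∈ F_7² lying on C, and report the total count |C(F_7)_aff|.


Affine F_7-points: {(0, 3), (0, 4), (2, 3), (2, 6), (5, 6), (6, 2), (6, 4)}; count = 7.

For each of the 49 pairs (x, y) ∈ F_7², evaluate f(x, y) mod 7. Record the zeros.
  x = 0: [0↦2, 1↦1, 2↦5, 3↦0, 4↦0, 5↦5, 6↦1]  zeros at y ∈ {3, 4}
  x = 1: [0↦1, 1↦1, 2↦6, 3↦2, 4↦3, 5↦2, 6↦6]  zeros at y ∈ ∅
  x = 2: [0↦3, 1↦4, 2↦3, 3↦0, 4↦2, 5↦2, 6↦0]  zeros at y ∈ {3, 6}
  x = 3: [0↦1, 1↦3, 2↦3, 3↦1, 4↦4, 5↦5, 6↦4]  zeros at y ∈ ∅
  x = 4: [0↦2, 1↦5, 2↦6, 3↦5, 4↦2, 5↦4, 6↦4]  zeros at y ∈ ∅
  x = 5: [0↦6, 1↦3, 2↦5, 3↦5, 4↦3, 5↦6, 6↦0]  zeros at y ∈ {6}
  x = 6: [0↦6, 1↦4, 2↦0, 3↦1, 4↦0, 5↦4, 6↦6]  zeros at y ∈ {2, 4}
Collecting zeros: affine points = {(0, 3), (0, 4), (2, 3), (2, 6), (5, 6), (6, 2), (6, 4)}.
Total count |C(F_7)_aff| = 7.


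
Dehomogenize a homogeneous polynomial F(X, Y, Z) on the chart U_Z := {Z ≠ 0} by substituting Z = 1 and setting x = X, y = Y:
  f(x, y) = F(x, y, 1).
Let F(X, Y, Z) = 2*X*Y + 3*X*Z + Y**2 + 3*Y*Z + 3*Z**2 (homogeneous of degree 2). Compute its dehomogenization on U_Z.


f(x, y) = 2*x*y + 3*x + y**2 + 3*y + 3

On U_Z we set Z = 1. Each monomial c·X^i·Y^j·Z^k in F becomes c·x^i·y^j·1^k = c·x^i·y^j.
Substituting Z = 1: F(X, Y, 1) = 2*x*y + 3*x + y**2 + 3*y + 3.
Note: deg(f) ≤ deg(F) = 2; strict inequality happens when F is divisible by Z (lost terms).


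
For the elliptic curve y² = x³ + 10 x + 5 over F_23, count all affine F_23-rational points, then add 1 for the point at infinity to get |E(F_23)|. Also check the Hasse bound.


Affine points = {(1, 4), (1, 19), (3, 4), (3, 19), (7, 2), (7, 21), (10, 1), (10, 22), (12, 6), (12, 17), (13, 3), (13, 20), (16, 11), (16, 12), (19, 4), (19, 19), (21, 0)}; affine count = 17; |E(F_23)| = 18.

Discriminant check: Δ ∝ 4a³ + 27b² = 4·10³ + 27·5² = 4·1000 + 27·25 ≡ 6 (mod 23). Nonzero ⇒ E is nonsingular.
For each x ∈ F_23, compute rhs = x³ + 10·x + 5 mod 23, then count y ∈ F_23 with y² ≡ rhs.
  x = 0: rhs = 5, matching y values: none (0 points).
  x = 1: rhs = 16, matching y values: 4, 19 (2 points).
  x = 2: rhs = 10, matching y values: none (0 points).
  x = 3: rhs = 16, matching y values: 4, 19 (2 points).
  x = 4: rhs = 17, matching y values: none (0 points).
  x = 5: rhs = 19, matching y values: none (0 points).
  x = 6: rhs = 5, matching y values: none (0 points).
  x = 7: rhs = 4, matching y values: 2, 21 (2 points).
  x = 8: rhs = 22, matching y values: none (0 points).
  x = 9: rhs = 19, matching y values: none (0 points).
  x = 10: rhs = 1, matching y values: 1, 22 (2 points).
  x = 11: rhs = 20, matching y values: none (0 points).
  x = 12: rhs = 13, matching y values: 6, 17 (2 points).
  x = 13: rhs = 9, matching y values: 3, 20 (2 points).
  x = 14: rhs = 14, matching y values: none (0 points).
  x = 15: rhs = 11, matching y values: none (0 points).
  x = 16: rhs = 6, matching y values: 11, 12 (2 points).
  x = 17: rhs = 5, matching y values: none (0 points).
  x = 18: rhs = 14, matching y values: none (0 points).
  x = 19: rhs = 16, matching y values: 4, 19 (2 points).
  x = 20: rhs = 17, matching y values: none (0 points).
  x = 21: rhs = 0, matching y values: 0 (1 points).
  x = 22: rhs = 17, matching y values: none (0 points).
Total affine count: 17.
Full point count |E(F_23)| = 17 + 1 = 18.
Hasse bound: |18 − (23+1)| = |-6| = 6 ≤ 2√23 ≈ 9.5917 ✓.


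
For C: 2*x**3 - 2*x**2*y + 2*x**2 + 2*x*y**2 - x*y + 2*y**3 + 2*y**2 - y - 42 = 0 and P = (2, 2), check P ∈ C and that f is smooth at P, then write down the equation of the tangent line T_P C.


Tangent line at P: 22*x + 37*y - 118 = 0.

Step 1: f(2, 2) = 0, so P lies on C.
Step 2: partial derivatives
  f_x(x, y) = 6*x**2 - 4*x*y + 4*x + 2*y**2 - y, f_y(x, y) = -2*x**2 + 4*x*y - x + 6*y**2 + 4*y - 1.
  f_x(P) = 22, f_y(P) = 37 (gradient nonzero, so P is smooth).
Step 3: tangent line at P: 22·(x − 2) + 37·(y − 2) = 0.
Expanding: 22*x + 37*y - 118 = 0.


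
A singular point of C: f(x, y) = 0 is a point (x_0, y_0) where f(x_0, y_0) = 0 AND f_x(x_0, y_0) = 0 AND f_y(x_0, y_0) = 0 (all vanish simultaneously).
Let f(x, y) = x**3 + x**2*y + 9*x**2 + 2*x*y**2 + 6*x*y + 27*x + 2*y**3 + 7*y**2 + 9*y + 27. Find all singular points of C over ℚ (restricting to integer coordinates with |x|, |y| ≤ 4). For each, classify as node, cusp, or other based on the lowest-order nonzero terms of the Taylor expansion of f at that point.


Singular points: {(-3, 0)}; classification: cusp.

Compute partial derivatives:
  f_x = 3*x**2 + 2*x*y + 18*x + 2*y**2 + 6*y + 27.
  f_y = x**2 + 4*x*y + 6*x + 6*y**2 + 14*y + 9.
Scan x_0 ∈ {−4, ..., 4}. For each x_0, f_y(x_0, y) is a polynomial in y; find its integer roots y ∈ {−4, ..., 4}, then test f_x and f at those candidates.
  x = -4: f_y(-4, y) = 6*y**2 - 2*y + 1; no integer root y with |y| ≤ 4.
  x = -3: f_y(-3, y) = 6*y**2 + 2*y; vanishes at y ∈ {0}. (-3, 0): f_x = 0, f = 0 — SINGULAR.
  x = -2: f_y(-2, y) = 6*y**2 + 6*y + 1; no integer root y with |y| ≤ 4.
  x = -1: f_y(-1, y) = 6*y**2 + 10*y + 4; vanishes at y ∈ {-1}. (-1, -1): f_x = 10 ≠ 0.
  x = 0: f_y(0, y) = 6*y**2 + 14*y + 9; no integer root y with |y| ≤ 4.
  x = 1: f_y(1, y) = 6*y**2 + 18*y + 16; no integer root y with |y| ≤ 4.
  x = 2: f_y(2, y) = 6*y**2 + 22*y + 25; no integer root y with |y| ≤ 4.
  x = 3: f_y(3, y) = 6*y**2 + 26*y + 36; no integer root y with |y| ≤ 4.
  x = 4: f_y(4, y) = 6*y**2 + 30*y + 49; no integer root y with |y| ≤ 4.
Only singular point on the grid: (-3, 0).
Classify: substitute x = -3 + u, y = 0 + v and expand: f = u**3 + u**2*v + 2*u*v**2 + 2*v**3 + v**2.
No constant or linear terms (consistent with a singular point). Quadratic part: v**2. Cubic part: u**3 + u**2*v + 2*u*v**2 + 2*v**3.
The quadratic part v**2 is a perfect square, so there is a single (double) tangent line v = 0, i.e. y = 0. Restricting the cubic part to that line (v = 0) leaves u**3 ≠ 0, so f is not divisible by v and the branch is v² ≈ -u**3 to lowest order — this is a cusp.
Classification: cusp.


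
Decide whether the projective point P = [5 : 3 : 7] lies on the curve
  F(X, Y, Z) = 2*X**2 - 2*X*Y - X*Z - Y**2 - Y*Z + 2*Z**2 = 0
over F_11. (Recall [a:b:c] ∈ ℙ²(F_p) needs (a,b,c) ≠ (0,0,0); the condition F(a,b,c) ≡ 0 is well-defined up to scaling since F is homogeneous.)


F(5,3,7) ≡ 9 (mod 11); P is NOT on the curve.

Evaluate F(5, 3, 7) term-by-term (mod 11).
  2*X**2 ↦ 2·25·1·1 = 50
  -2*X*Y ↦ -2·5·3·1 = -30
  -X*Z ↦ -1·5·1·7 = -35
  -Y**2 ↦ -1·1·9·1 = -9
  -Y*Z ↦ -1·1·3·7 = -21
  2*Z**2 ↦ 2·1·1·49 = 98
Sum: F(5, 3, 7) = (50) + (-30) + (-35) + (-9) + (-21) + (98) = 53.
Reducing mod 11: 53 ≡ 9 (mod 11).
Since F(a, b, c) ≡ 9 ≠ 0 (mod 11), P does NOT lie on the curve.


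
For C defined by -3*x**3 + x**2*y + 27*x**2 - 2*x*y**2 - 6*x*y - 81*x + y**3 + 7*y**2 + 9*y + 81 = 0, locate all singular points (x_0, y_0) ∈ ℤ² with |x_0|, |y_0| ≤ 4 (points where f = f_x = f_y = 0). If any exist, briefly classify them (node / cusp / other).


Singular points: {(3, 0)}; classification: cusp.

Compute partial derivatives:
  f_x = -9*x**2 + 2*x*y + 54*x - 2*y**2 - 6*y - 81.
  f_y = x**2 - 4*x*y - 6*x + 3*y**2 + 14*y + 9.
Scan x_0 ∈ {−4, ..., 4}. For each x_0, f_y(x_0, y) is a polynomial in y; find its integer roots y ∈ {−4, ..., 4}, then test f_x and f at those candidates.
  x = -4: f_y(-4, y) = 3*y**2 + 30*y + 49; no integer root y with |y| ≤ 4.
  x = -3: f_y(-3, y) = 3*y**2 + 26*y + 36; no integer root y with |y| ≤ 4.
  x = -2: f_y(-2, y) = 3*y**2 + 22*y + 25; no integer root y with |y| ≤ 4.
  x = -1: f_y(-1, y) = 3*y**2 + 18*y + 16; no integer root y with |y| ≤ 4.
  x = 0: f_y(0, y) = 3*y**2 + 14*y + 9; no integer root y with |y| ≤ 4.
  x = 1: f_y(1, y) = 3*y**2 + 10*y + 4; no integer root y with |y| ≤ 4.
  x = 2: f_y(2, y) = 3*y**2 + 6*y + 1; no integer root y with |y| ≤ 4.
  x = 3: f_y(3, y) = 3*y**2 + 2*y; vanishes at y ∈ {0}. (3, 0): f_x = 0, f = 0 — SINGULAR.
  x = 4: f_y(4, y) = 3*y**2 - 2*y + 1; no integer root y with |y| ≤ 4.
Only singular point on the grid: (3, 0).
Classify: substitute x = 3 + u, y = 0 + v and expand: f = -3*u**3 + u**2*v - 2*u*v**2 + v**3 + v**2.
No constant or linear terms (consistent with a singular point). Quadratic part: v**2. Cubic part: -3*u**3 + u**2*v - 2*u*v**2 + v**3.
The quadratic part v**2 is a perfect square, so there is a single (double) tangent line v = 0, i.e. y = 0. Restricting the cubic part to that line (v = 0) leaves -3*u**3 ≠ 0, so f is not divisible by v and the branch is v² ≈ 3*u**3 to lowest order — this is a cusp.
Classification: cusp.


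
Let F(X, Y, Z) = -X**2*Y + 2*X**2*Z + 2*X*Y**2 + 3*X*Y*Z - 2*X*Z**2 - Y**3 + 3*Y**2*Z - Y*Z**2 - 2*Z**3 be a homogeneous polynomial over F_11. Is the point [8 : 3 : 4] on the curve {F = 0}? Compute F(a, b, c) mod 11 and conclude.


F(8,3,4) ≡ 5 (mod 11); P is NOT on the curve.

Evaluate F(8, 3, 4) term-by-term (mod 11).
  -X**2*Y ↦ -1·64·3·1 = -192
  2*X**2*Z ↦ 2·64·1·4 = 512
  2*X*Y**2 ↦ 2·8·9·1 = 144
  3*X*Y*Z ↦ 3·8·3·4 = 288
  -2*X*Z**2 ↦ -2·8·1·16 = -256
  -Y**3 ↦ -1·1·27·1 = -27
  3*Y**2*Z ↦ 3·1·9·4 = 108
  -Y*Z**2 ↦ -1·1·3·16 = -48
  -2*Z**3 ↦ -2·1·1·64 = -128
Sum: F(8, 3, 4) = (-192) + (512) + (144) + (288) + (-256) + (-27) + (108) + (-48) + (-128) = 401.
Reducing mod 11: 401 ≡ 5 (mod 11).
Since F(a, b, c) ≡ 5 ≠ 0 (mod 11), P does NOT lie on the curve.


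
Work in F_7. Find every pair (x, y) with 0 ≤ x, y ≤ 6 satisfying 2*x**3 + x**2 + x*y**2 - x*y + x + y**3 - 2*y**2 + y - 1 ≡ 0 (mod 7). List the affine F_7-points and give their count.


Affine F_7-points: {(0, 4), (1, 2), (1, 3), (2, 0), (2, 1), (2, 6), (4, 0), (4, 1), (4, 4), (6, 4)}; count = 10.

For each of the 49 pairs (x, y) ∈ F_7², evaluate f(x, y) mod 7. Record the zeros.
  x = 0: [0↦6, 1↦6, 2↦1, 3↦4, 4↦0, 5↦2, 6↦2]  zeros at y ∈ {4}
  x = 1: [0↦3, 1↦3, 2↦0, 3↦0, 4↦2, 5↦5, 6↦1]  zeros at y ∈ {2, 3}
  x = 2: [0↦0, 1↦0, 2↦6, 3↦3, 4↦4, 5↦1, 6↦0]  zeros at y ∈ {0, 1, 6}
  x = 3: [0↦2, 1↦2, 2↦3, 3↦4, 4↦4, 5↦2, 6↦4]  zeros at y ∈ ∅
  x = 4: [0↦0, 1↦0, 2↦3, 3↦1, 4↦0, 5↦6, 6↦4]  zeros at y ∈ {0, 1, 4}
  x = 5: [0↦6, 1↦6, 2↦4, 3↦6, 4↦4, 5↦4, 6↦5]  zeros at y ∈ ∅
  x = 6: [0↦4, 1↦4, 2↦4, 3↦3, 4↦0, 5↦1, 6↦5]  zeros at y ∈ {4}
Collecting zeros: affine points = {(0, 4), (1, 2), (1, 3), (2, 0), (2, 1), (2, 6), (4, 0), (4, 1), (4, 4), (6, 4)}.
Total count |C(F_7)_aff| = 10.


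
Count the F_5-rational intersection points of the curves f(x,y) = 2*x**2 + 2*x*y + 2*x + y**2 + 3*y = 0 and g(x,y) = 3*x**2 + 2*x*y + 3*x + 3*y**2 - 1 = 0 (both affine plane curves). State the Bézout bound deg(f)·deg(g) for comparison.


Common zeros: {(1, 1), (3, 3)}; count = 2; Bézout bound = 4.

deg(f) = 2, deg(g) = 2, so Bézout bound = 4.
Scan x ∈ F_5. For each x, list the y ∈ F_5 with f(x, y) ≡ 0 and those with g(x, y) ≡ 0 (mod 5); the common zeros in that column are the intersection.
  x = 0: f ≡ 0 at y ∈ {0, 2}; g ≡ 0 at y ∈ ∅; common: ∅.
  x = 1: f ≡ 0 at y ∈ {1, 4}; g ≡ 0 at y ∈ {0, 1}; common: {1}.
  x = 2: f ≡ 0 at y ∈ {1, 2}; g ≡ 0 at y ∈ ∅; common: ∅.
  x = 3: f ≡ 0 at y ∈ {3}; g ≡ 0 at y ∈ {0, 3}; common: {3}.
  x = 4: f ≡ 0 at y ∈ {0, 4}; g ≡ 0 at y ∈ {1, 3}; common: ∅.
Collecting: common zeros = {(1, 1), (3, 3)}, so the count is 2.
Comparison with the Bézout bound: 2 ≤ 4 = deg(f)·deg(g), as expected for curves with no common component (the affine F_5-count falls short of the bound because intersections may lie at infinity, over extension fields, or carry multiplicity).


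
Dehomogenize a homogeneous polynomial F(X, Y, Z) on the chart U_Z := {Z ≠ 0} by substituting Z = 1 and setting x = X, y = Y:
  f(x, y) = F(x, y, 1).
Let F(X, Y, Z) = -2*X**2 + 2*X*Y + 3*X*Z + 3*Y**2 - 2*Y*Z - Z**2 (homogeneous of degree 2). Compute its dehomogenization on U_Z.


f(x, y) = -2*x**2 + 2*x*y + 3*x + 3*y**2 - 2*y - 1

On U_Z we set Z = 1. Each monomial c·X^i·Y^j·Z^k in F becomes c·x^i·y^j·1^k = c·x^i·y^j.
Substituting Z = 1: F(X, Y, 1) = -2*x**2 + 2*x*y + 3*x + 3*y**2 - 2*y - 1.
Note: deg(f) ≤ deg(F) = 2; strict inequality happens when F is divisible by Z (lost terms).


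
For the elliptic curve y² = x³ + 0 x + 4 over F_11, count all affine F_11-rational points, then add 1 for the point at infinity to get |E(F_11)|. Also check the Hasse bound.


Affine points = {(0, 2), (0, 9), (1, 4), (1, 7), (2, 1), (2, 10), (3, 3), (3, 8), (6, 0), (10, 5), (10, 6)}; affine count = 11; |E(F_11)| = 12.

Discriminant check: Δ ∝ 4a³ + 27b² = 4·0³ + 27·4² = 4·0 + 27·16 ≡ 3 (mod 11). Nonzero ⇒ E is nonsingular.
For each x ∈ F_11, compute rhs = x³ + 0·x + 4 mod 11, then count y ∈ F_11 with y² ≡ rhs.
  x = 0: rhs = 4, matching y values: 2, 9 (2 points).
  x = 1: rhs = 5, matching y values: 4, 7 (2 points).
  x = 2: rhs = 1, matching y values: 1, 10 (2 points).
  x = 3: rhs = 9, matching y values: 3, 8 (2 points).
  x = 4: rhs = 2, matching y values: none (0 points).
  x = 5: rhs = 8, matching y values: none (0 points).
  x = 6: rhs = 0, matching y values: 0 (1 points).
  x = 7: rhs = 6, matching y values: none (0 points).
  x = 8: rhs = 10, matching y values: none (0 points).
  x = 9: rhs = 7, matching y values: none (0 points).
  x = 10: rhs = 3, matching y values: 5, 6 (2 points).
Total affine count: 11.
Full point count |E(F_11)| = 11 + 1 = 12.
Hasse bound: |12 − (11+1)| = |0| = 0 ≤ 2√11 ≈ 6.6332 ✓.


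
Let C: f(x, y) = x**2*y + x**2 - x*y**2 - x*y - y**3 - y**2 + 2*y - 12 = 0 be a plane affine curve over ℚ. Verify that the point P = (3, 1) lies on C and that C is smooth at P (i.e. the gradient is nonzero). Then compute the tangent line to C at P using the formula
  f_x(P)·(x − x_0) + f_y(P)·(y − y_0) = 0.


Tangent line at P: 10*x - 3*y - 27 = 0.

Step 1: f(3, 1) = 0, so P lies on C.
Step 2: partial derivatives
  f_x(x, y) = 2*x*y + 2*x - y**2 - y, f_y(x, y) = x**2 - 2*x*y - x - 3*y**2 - 2*y + 2.
  f_x(P) = 10, f_y(P) = -3 (gradient nonzero, so P is smooth).
Step 3: tangent line at P: 10·(x − 3) + -3·(y − 1) = 0.
Expanding: 10*x - 3*y - 27 = 0.


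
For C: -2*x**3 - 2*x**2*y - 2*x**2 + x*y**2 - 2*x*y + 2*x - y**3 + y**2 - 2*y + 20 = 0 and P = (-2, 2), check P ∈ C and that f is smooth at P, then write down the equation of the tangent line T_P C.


Tangent line at P: 2*x - 22*y + 48 = 0.

Step 1: f(-2, 2) = 0, so P lies on C.
Step 2: partial derivatives
  f_x(x, y) = -6*x**2 - 4*x*y - 4*x + y**2 - 2*y + 2, f_y(x, y) = -2*x**2 + 2*x*y - 2*x - 3*y**2 + 2*y - 2.
  f_x(P) = 2, f_y(P) = -22 (gradient nonzero, so P is smooth).
Step 3: tangent line at P: 2·(x − -2) + -22·(y − 2) = 0.
Expanding: 2*x - 22*y + 48 = 0.


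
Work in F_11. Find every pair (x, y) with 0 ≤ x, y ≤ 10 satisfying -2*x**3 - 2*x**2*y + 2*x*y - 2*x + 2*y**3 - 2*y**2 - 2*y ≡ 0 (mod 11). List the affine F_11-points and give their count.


Affine F_11-points: {(0, 0), (0, 4), (0, 8), (1, 2), (3, 3), (4, 5), (6, 1), (6, 3), (6, 8), (8, 6), (8, 8), (8, 9), (9, 2), (10, 2), (10, 3), (10, 7)}; count = 16.

For each of the 121 pairs (x, y) ∈ F_11², evaluate f(x, y) mod 11. Record the zeros.
  x = 0: [0↦0, 1↦9, 2↦4, 3↦8, 4↦0, 5↦3, 6↦7, 7↦2, 8↦0, 9↦2, 10↦9]  zeros at y ∈ {0, 4, 8}
  x = 1: [0↦7, 1↦5, 2↦0, 3↦4, 4↦7, 5↦10, 6↦3, 7↦9, 8↦7, 9↦9, 10↦5]  zeros at y ∈ {2}
  x = 2: [0↦2, 1↦7, 2↦9, 3↦9, 4↦8, 5↦7, 6↦7, 7↦9, 8↦3, 9↦1, 10↦4]  zeros at y ∈ ∅
  x = 3: [0↦6, 1↦3, 2↦8, 3↦0, 4↦2, 5↦4, 6↦7, 7↦1, 8↦9, 9↦10, 10↦5]  zeros at y ∈ {3}
  x = 4: [0↦7, 1↦3, 2↦7, 3↦9, 4↦10, 5↦0, 6↦2, 7↦6, 8↦2, 9↦2, 10↦7]  zeros at y ∈ {5}
  x = 5: [0↦4, 1↦6, 2↦5, 3↦2, 4↦9, 5↦5, 6↦2, 7↦1, 8↦3, 9↦9, 10↦9]  zeros at y ∈ ∅
  x = 6: [0↦7, 1↦0, 2↦1, 3↦0, 4↦9, 5↦7, 6↦6, 7↦7, 8↦0, 9↦8, 10↦10]  zeros at y ∈ {1, 3, 8}
  x = 7: [0↦4, 1↦6, 2↦5, 3↦2, 4↦9, 5↦5, 6↦2, 7↦1, 8↦3, 9↦9, 10↦9]  zeros at y ∈ ∅
  x = 8: [0↦5, 1↦1, 2↦5, 3↦7, 4↦8, 5↦9, 6↦0, 7↦4, 8↦0, 9↦0, 10↦5]  zeros at y ∈ {6, 8, 9}
  x = 9: [0↦9, 1↦6, 2↦0, 3↦3, 4↦5, 5↦7, 6↦10, 7↦4, 8↦1, 9↦2, 10↦8]  zeros at y ∈ {2}
  x = 10: [0↦4, 1↦9, 2↦0, 3↦0, 4↦10, 5↦9, 6↦9, 7↦0, 8↦5, 9↦3, 10↦6]  zeros at y ∈ {2, 3, 7}
Collecting zeros: affine points = {(0, 0), (0, 4), (0, 8), (1, 2), (3, 3), (4, 5), (6, 1), (6, 3), (6, 8), (8, 6), (8, 8), (8, 9), (9, 2), (10, 2), (10, 3), (10, 7)}.
Total count |C(F_11)_aff| = 16.


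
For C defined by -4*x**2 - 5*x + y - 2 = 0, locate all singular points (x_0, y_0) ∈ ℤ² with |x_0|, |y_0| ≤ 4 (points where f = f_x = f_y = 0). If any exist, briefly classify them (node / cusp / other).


No singular points in the scanned grid; C is smooth there.

Compute partial derivatives:
  f_x = -8*x - 5.
  f_y = 1.
f_y = 1 is a nonzero constant, so f_y never vanishes: no point (x, y) can satisfy f = f_x = f_y = 0. In particular no (x, y) ∈ {−4, ..., 4}² is singular; the curve is smooth.


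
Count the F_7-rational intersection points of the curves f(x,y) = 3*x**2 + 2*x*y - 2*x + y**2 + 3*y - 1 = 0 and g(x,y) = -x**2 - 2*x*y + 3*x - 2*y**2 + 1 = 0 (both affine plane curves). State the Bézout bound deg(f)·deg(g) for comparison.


Common zeros: {(3, 3)}; count = 1; Bézout bound = 4.

deg(f) = 2, deg(g) = 2, so Bézout bound = 4.
Scan x ∈ F_7. For each x, list the y ∈ F_7 with f(x, y) ≡ 0 and those with g(x, y) ≡ 0 (mod 7); the common zeros in that column are the intersection.
  x = 0: f ≡ 0 at y ∈ ∅; g ≡ 0 at y ∈ {2, 5}; common: ∅.
  x = 1: f ≡ 0 at y ∈ {0, 2}; g ≡ 0 at y ∈ {3}; common: ∅.
  x = 2: f ≡ 0 at y ∈ {0}; g ≡ 0 at y ∈ ∅; common: ∅.
  x = 3: f ≡ 0 at y ∈ {2, 3}; g ≡ 0 at y ∈ {1, 3}; common: {3}.
  x = 4: f ≡ 0 at y ∈ {5}; g ≡ 0 at y ∈ ∅; common: ∅.
  x = 5: f ≡ 0 at y ∈ {3, 5}; g ≡ 0 at y ∈ {1}; common: ∅.
  x = 6: f ≡ 0 at y ∈ ∅; g ≡ 0 at y ∈ {2, 6}; common: ∅.
Collecting: common zeros = {(3, 3)}, so the count is 1.
Comparison with the Bézout bound: 1 ≤ 4 = deg(f)·deg(g), as expected for curves with no common component (the affine F_7-count falls short of the bound because intersections may lie at infinity, over extension fields, or carry multiplicity).


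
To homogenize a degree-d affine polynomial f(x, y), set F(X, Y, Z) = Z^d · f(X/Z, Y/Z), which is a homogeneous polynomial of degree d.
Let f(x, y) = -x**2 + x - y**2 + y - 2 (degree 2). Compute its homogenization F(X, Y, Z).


F(X, Y, Z) = -X**2 + X*Z - Y**2 + Y*Z - 2*Z**2

deg(f) = 2.
Substitute x = X/Z, y = Y/Z into f, then multiply by Z^2.
  monomial -1·x^2·y^0 ↦ -1·X^2·Y^0·Z^0.
  monomial 1·x^1·y^0 ↦ 1·X^1·Y^0·Z^1.
  monomial -1·x^0·y^2 ↦ -1·X^0·Y^2·Z^0.
  monomial 1·x^0·y^1 ↦ 1·X^0·Y^1·Z^1.
  monomial -2·x^0·y^0 ↦ -2·X^0·Y^0·Z^2.
Collecting: F(X, Y, Z) = -X**2 + X*Z - Y**2 + Y*Z - 2*Z**2.


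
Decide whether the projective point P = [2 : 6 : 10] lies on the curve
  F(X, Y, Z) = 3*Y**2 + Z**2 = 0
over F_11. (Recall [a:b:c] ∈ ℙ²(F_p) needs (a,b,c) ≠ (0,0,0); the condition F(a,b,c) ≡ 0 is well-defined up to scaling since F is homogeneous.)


F(2,6,10) ≡ 10 (mod 11); P is NOT on the curve.

Evaluate F(2, 6, 10) term-by-term (mod 11).
  3*Y**2 ↦ 3·1·36·1 = 108
  Z**2 ↦ 1·1·1·100 = 100
Sum: F(2, 6, 10) = (108) + (100) = 208.
Reducing mod 11: 208 ≡ 10 (mod 11).
Since F(a, b, c) ≡ 10 ≠ 0 (mod 11), P does NOT lie on the curve.


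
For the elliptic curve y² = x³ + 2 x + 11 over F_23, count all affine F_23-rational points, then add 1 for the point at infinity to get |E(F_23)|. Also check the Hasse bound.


Affine points = {(2, 0), (5, 10), (5, 13), (6, 3), (6, 20), (7, 0), (13, 7), (13, 16), (14, 0), (15, 9), (15, 14), (17, 6), (17, 17), (19, 10), (19, 13), (20, 1), (20, 22), (22, 10), (22, 13)}; affine count = 19; |E(F_23)| = 20.

Discriminant check: Δ ∝ 4a³ + 27b² = 4·2³ + 27·11² = 4·8 + 27·121 ≡ 10 (mod 23). Nonzero ⇒ E is nonsingular.
For each x ∈ F_23, compute rhs = x³ + 2·x + 11 mod 23, then count y ∈ F_23 with y² ≡ rhs.
  x = 0: rhs = 11, matching y values: none (0 points).
  x = 1: rhs = 14, matching y values: none (0 points).
  x = 2: rhs = 0, matching y values: 0 (1 points).
  x = 3: rhs = 21, matching y values: none (0 points).
  x = 4: rhs = 14, matching y values: none (0 points).
  x = 5: rhs = 8, matching y values: 10, 13 (2 points).
  x = 6: rhs = 9, matching y values: 3, 20 (2 points).
  x = 7: rhs = 0, matching y values: 0 (1 points).
  x = 8: rhs = 10, matching y values: none (0 points).
  x = 9: rhs = 22, matching y values: none (0 points).
  x = 10: rhs = 19, matching y values: none (0 points).
  x = 11: rhs = 7, matching y values: none (0 points).
  x = 12: rhs = 15, matching y values: none (0 points).
  x = 13: rhs = 3, matching y values: 7, 16 (2 points).
  x = 14: rhs = 0, matching y values: 0 (1 points).
  x = 15: rhs = 12, matching y values: 9, 14 (2 points).
  x = 16: rhs = 22, matching y values: none (0 points).
  x = 17: rhs = 13, matching y values: 6, 17 (2 points).
  x = 18: rhs = 14, matching y values: none (0 points).
  x = 19: rhs = 8, matching y values: 10, 13 (2 points).
  x = 20: rhs = 1, matching y values: 1, 22 (2 points).
  x = 21: rhs = 22, matching y values: none (0 points).
  x = 22: rhs = 8, matching y values: 10, 13 (2 points).
Total affine count: 19.
Full point count |E(F_23)| = 19 + 1 = 20.
Hasse bound: |20 − (23+1)| = |-4| = 4 ≤ 2√23 ≈ 9.5917 ✓.


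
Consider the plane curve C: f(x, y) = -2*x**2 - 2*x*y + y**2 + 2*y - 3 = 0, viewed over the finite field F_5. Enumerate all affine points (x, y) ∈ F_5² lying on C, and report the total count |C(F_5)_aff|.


Affine F_5-points: {(0, 1), (0, 2), (1, 0), (3, 2), (4, 0), (4, 1)}; count = 6.

For each of the 25 pairs (x, y) ∈ F_5², evaluate f(x, y) mod 5. Record the zeros.
  x = 0: [0↦2, 1↦0, 2↦0, 3↦2, 4↦1]  zeros at y ∈ {1, 2}
  x = 1: [0↦0, 1↦1, 2↦4, 3↦4, 4↦1]  zeros at y ∈ {0}
  x = 2: [0↦4, 1↦3, 2↦4, 3↦2, 4↦2]  zeros at y ∈ ∅
  x = 3: [0↦4, 1↦1, 2↦0, 3↦1, 4↦4]  zeros at y ∈ {2}
  x = 4: [0↦0, 1↦0, 2↦2, 3↦1, 4↦2]  zeros at y ∈ {0, 1}
Collecting zeros: affine points = {(0, 1), (0, 2), (1, 0), (3, 2), (4, 0), (4, 1)}.
Total count |C(F_5)_aff| = 6.


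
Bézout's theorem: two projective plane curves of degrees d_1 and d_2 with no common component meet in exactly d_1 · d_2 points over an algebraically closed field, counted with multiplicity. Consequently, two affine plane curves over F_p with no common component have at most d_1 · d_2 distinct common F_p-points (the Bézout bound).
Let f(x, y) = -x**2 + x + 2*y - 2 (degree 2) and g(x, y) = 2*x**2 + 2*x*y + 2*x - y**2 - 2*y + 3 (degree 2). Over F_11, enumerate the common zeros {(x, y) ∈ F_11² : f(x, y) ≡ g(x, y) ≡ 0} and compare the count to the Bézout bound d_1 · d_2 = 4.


Common zeros: {(0, 1), (9, 4)}; count = 2; Bézout bound = 4.

deg(f) = 2, deg(g) = 2, so Bézout bound = 4.
Scan x ∈ F_11. For each x, list the y ∈ F_11 with f(x, y) ≡ 0 and those with g(x, y) ≡ 0 (mod 11); the common zeros in that column are the intersection.
  x = 0: f ≡ 0 at y ∈ {1}; g ≡ 0 at y ∈ {1, 8}; common: {1}.
  x = 1: f ≡ 0 at y ∈ {1}; g ≡ 0 at y ∈ ∅; common: ∅.
  x = 2: f ≡ 0 at y ∈ {2}; g ≡ 0 at y ∈ {5, 8}; common: ∅.
  x = 3: f ≡ 0 at y ∈ {4}; g ≡ 0 at y ∈ {5, 10}; common: ∅.
  x = 4: f ≡ 0 at y ∈ {7}; g ≡ 0 at y ∈ ∅; common: ∅.
  x = 5: f ≡ 0 at y ∈ {0}; g ≡ 0 at y ∈ ∅; common: ∅.
  x = 6: f ≡ 0 at y ∈ {5}; g ≡ 0 at y ∈ ∅; common: ∅.
  x = 7: f ≡ 0 at y ∈ {0}; g ≡ 0 at y ∈ ∅; common: ∅.
  x = 8: f ≡ 0 at y ∈ {7}; g ≡ 0 at y ∈ {4, 10}; common: ∅.
  x = 9: f ≡ 0 at y ∈ {4}; g ≡ 0 at y ∈ {1, 4}; common: {4}.
  x = 10: f ≡ 0 at y ∈ {2}; g ≡ 0 at y ∈ ∅; common: ∅.
Collecting: common zeros = {(0, 1), (9, 4)}, so the count is 2.
Comparison with the Bézout bound: 2 ≤ 4 = deg(f)·deg(g), as expected for curves with no common component (the affine F_11-count falls short of the bound because intersections may lie at infinity, over extension fields, or carry multiplicity).
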